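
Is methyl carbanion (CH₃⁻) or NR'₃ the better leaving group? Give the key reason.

NR'₃ is the better leaving group.
pKₐ(R'₃NH⁺) ≈ 10.7 versus pKₐ(CH₄) ≈ 48: NR'₃ is the much weaker base.
Neutral but still a fairly strong base; Hofmann-elimination LG.

NR'₃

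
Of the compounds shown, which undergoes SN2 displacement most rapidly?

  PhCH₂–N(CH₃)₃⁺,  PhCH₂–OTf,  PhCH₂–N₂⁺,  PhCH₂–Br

PhCH₂–N₂⁺

The skeletons are identical, so relative rate is governed entirely by leaving-group ability.
A good leaving group is a weak base: the lower the pKₐ of its conjugate acid, the more readily it departs.
PhCH₂–N₂⁺ loses N₂: no meaningful conjugate acid; N₂ departs as an exceptionally stable neutral molecule
PhCH₂–OTf loses OTf⁻: pKₐ(CF₃SO₃H (triflic acid)) ≈ -14
PhCH₂–Br loses Br⁻: pKₐ(HBr) ≈ -9
PhCH₂–N(CH₃)₃⁺ loses NR'₃: pKₐ(R'₃NH⁺) ≈ 10.7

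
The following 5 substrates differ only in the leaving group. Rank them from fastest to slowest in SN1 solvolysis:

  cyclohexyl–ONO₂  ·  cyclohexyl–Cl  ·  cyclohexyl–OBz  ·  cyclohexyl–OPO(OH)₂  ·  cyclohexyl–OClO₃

Identical carbon frameworks mean the comparison reduces to leaving-group quality.
The more stable X⁻ (or X) is on its own — i.e. the weaker a base it is — the better a leaving group it makes.
cyclohexyl–OClO₃ loses ClO₄⁻: pKₐ(HClO₄) ≈ -10
cyclohexyl–Cl loses Cl⁻: pKₐ(HCl) ≈ -7
cyclohexyl–ONO₂ loses NO₃⁻: pKₐ(HNO₃) ≈ -1.3
cyclohexyl–OPO(OH)₂ loses H₂PO₄⁻: pKₐ(H₃PO₄) ≈ 2.1
cyclohexyl–OBz loses PhCOO⁻: pKₐ(C₆H₅COOH) ≈ 4.2

cyclohexyl–OClO₃ > cyclohexyl–Cl > cyclohexyl–ONO₂ > cyclohexyl–OPO(OH)₂ > cyclohexyl–OBz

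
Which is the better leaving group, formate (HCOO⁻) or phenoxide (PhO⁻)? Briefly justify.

formate (HCOO⁻) is the better leaving group.
pKₐ(HCOOH) ≈ 3.8 versus pKₐ(C₆H₅OH (phenol)) ≈ 10: formate (HCOO⁻) is the much weaker base.
Resonance-stabilised carboxylate.

formate (HCOO⁻)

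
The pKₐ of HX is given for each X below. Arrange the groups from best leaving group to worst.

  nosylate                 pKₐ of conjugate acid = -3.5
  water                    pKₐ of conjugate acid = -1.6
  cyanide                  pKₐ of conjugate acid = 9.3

Lower conjugate-acid pKₐ ⇒ weaker base ⇒ better leaving group.
Sorting by the given values: nosylate (-3.5), water (-1.6), cyanide (9.3).

nosylate > water > cyanide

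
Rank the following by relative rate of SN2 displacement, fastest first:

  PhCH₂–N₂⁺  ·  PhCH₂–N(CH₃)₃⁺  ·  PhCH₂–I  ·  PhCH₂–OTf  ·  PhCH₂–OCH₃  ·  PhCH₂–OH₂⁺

PhCH₂–N₂⁺ > PhCH₂–OTf > PhCH₂–I > PhCH₂–OH₂⁺ > PhCH₂–N(CH₃)₃⁺ > PhCH₂–OCH₃

With the same alkyl group throughout, only the leaving group differentiates the rates.
A good leaving group is a weak base: the lower the pKₐ of its conjugate acid, the more readily it departs.
PhCH₂–N₂⁺ loses N₂: no meaningful conjugate acid; N₂ departs as an exceptionally stable neutral molecule
PhCH₂–OTf loses OTf⁻: pKₐ(CF₃SO₃H (triflic acid)) ≈ -14
PhCH₂–I loses I⁻: pKₐ(HI) ≈ -10
PhCH₂–OH₂⁺ loses H₂O: pKₐ(H₃O⁺) ≈ -1.7
PhCH₂–N(CH₃)₃⁺ loses NR'₃: pKₐ(R'₃NH⁺) ≈ 10.7
PhCH₂–OCH₃ loses CH₃O⁻: pKₐ(CH₃OH) ≈ 15.5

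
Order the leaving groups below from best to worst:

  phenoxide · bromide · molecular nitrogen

Leaving-group ability tracks the stability of the departed species; conjugate-acid pKₐ is the usual yardstick (lower pKₐ → better LG).
molecular nitrogen: no meaningful conjugate acid; N₂ departs as an exceptionally stable neutral molecule
bromide: pKₐ(HBr) ≈ -9
phenoxide: pKₐ(C₆H₅OH (phenol)) ≈ 10

molecular nitrogen > bromide > phenoxide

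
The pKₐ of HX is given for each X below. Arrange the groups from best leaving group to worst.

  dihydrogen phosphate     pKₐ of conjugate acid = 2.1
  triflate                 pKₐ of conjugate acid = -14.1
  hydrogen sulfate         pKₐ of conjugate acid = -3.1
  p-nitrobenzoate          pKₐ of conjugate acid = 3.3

triflate > hydrogen sulfate > dihydrogen phosphate > p-nitrobenzoate

Lower conjugate-acid pKₐ ⇒ weaker base ⇒ better leaving group.
Sorting by the given values: triflate (-14.1), hydrogen sulfate (-3.1), dihydrogen phosphate (2.1), p-nitrobenzoate (3.3).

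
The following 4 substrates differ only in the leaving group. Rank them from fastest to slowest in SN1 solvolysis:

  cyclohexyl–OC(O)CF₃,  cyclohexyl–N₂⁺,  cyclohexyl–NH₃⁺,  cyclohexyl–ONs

cyclohexyl–N₂⁺ > cyclohexyl–ONs > cyclohexyl–OC(O)CF₃ > cyclohexyl–NH₃⁺

With the same alkyl group throughout, only the leaving group differentiates the rates.
Rank by basicity of the departing species: weakest base leaves most easily.
cyclohexyl–N₂⁺ loses N₂: no meaningful conjugate acid; N₂ departs as an exceptionally stable neutral molecule
cyclohexyl–ONs loses ONs⁻: pKₐ(p-O₂NC₆H₄SO₃H) ≈ -3.5
cyclohexyl–OC(O)CF₃ loses CF₃COO⁻: pKₐ(CF₃COOH) ≈ 0.2
cyclohexyl–NH₃⁺ loses NH₃: pKₐ(NH₄⁺) ≈ 9.2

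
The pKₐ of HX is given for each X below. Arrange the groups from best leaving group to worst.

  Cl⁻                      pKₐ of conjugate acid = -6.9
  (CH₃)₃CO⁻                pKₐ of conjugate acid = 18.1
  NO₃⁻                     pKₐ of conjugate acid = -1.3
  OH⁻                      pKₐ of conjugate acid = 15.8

Cl⁻ > NO₃⁻ > OH⁻ > (CH₃)₃CO⁻

Lower conjugate-acid pKₐ ⇒ weaker base ⇒ better leaving group.
Sorting by the given values: Cl⁻ (-6.9), NO₃⁻ (-1.3), OH⁻ (15.8), (CH₃)₃CO⁻ (18.1).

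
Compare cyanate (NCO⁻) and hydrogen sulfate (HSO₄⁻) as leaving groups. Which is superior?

hydrogen sulfate (HSO₄⁻) is the better leaving group.
pKₐ(H₂SO₄) ≈ -3 versus pKₐ(HOCN) ≈ 3.5: hydrogen sulfate (HSO₄⁻) is the much weaker base.
Conjugate base of a strong mineral acid.

hydrogen sulfate (HSO₄⁻)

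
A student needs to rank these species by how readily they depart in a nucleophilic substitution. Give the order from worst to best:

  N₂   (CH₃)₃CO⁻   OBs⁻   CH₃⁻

CH₃⁻ < (CH₃)₃CO⁻ < OBs⁻ < N₂

The more stable X⁻ (or X) is on its own — i.e. the weaker a base it is — the better a leaving group it makes.
N₂: no meaningful conjugate acid; N₂ departs as an exceptionally stable neutral molecule
OBs⁻: pKₐ(p-BrC₆H₄SO₃H) ≈ -2.8 — arenesulfonate with a p-bromo substituent
(CH₃)₃CO⁻: pKₐ(t-BuOH) ≈ 18 — bulky, strongly basic alkoxide
CH₃⁻: pKₐ(CH₄) ≈ 48
Reversing gives the worst-to-best order requested.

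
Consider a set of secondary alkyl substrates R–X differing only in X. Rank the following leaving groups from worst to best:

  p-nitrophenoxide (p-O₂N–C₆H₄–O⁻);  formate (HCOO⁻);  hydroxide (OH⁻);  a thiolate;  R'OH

A good leaving group is a weak base: the lower the pKₐ of its conjugate acid, the more readily it departs.
R'OH: pKₐ(R'OH₂⁺) ≈ -2.4
formate (HCOO⁻): pKₐ(HCOOH) ≈ 3.8
p-nitrophenoxide (p-O₂N–C₆H₄–O⁻): pKₐ(p-nitrophenol) ≈ 7.2
a thiolate: pKₐ(RSH (a thiol)) ≈ 10.5
hydroxide (OH⁻): pKₐ(H₂O) ≈ 15.7
Listed from poorest to best leaving group as asked.

hydroxide (OH⁻) < a thiolate < p-nitrophenoxide (p-O₂N–C₆H₄–O⁻) < formate (HCOO⁻) < R'OH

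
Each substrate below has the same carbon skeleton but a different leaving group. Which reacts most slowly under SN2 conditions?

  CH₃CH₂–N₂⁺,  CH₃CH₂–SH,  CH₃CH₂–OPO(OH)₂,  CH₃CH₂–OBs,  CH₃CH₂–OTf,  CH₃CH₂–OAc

With the same alkyl group throughout, only the leaving group differentiates the rates.
A good leaving group is a weak base: the lower the pKₐ of its conjugate acid, the more readily it departs.
CH₃CH₂–N₂⁺ loses N₂: no meaningful conjugate acid; N₂ departs as an exceptionally stable neutral molecule
CH₃CH₂–OTf loses OTf⁻: pKₐ(CF₃SO₃H (triflic acid)) ≈ -14
CH₃CH₂–OBs loses OBs⁻: pKₐ(p-BrC₆H₄SO₃H) ≈ -2.8
CH₃CH₂–OPO(OH)₂ loses H₂PO₄⁻: pKₐ(H₃PO₄) ≈ 2.1
CH₃CH₂–OAc loses AcO⁻: pKₐ(CH₃COOH) ≈ 4.8
CH₃CH₂–SH loses HS⁻: pKₐ(H₂S) ≈ 7

CH₃CH₂–SH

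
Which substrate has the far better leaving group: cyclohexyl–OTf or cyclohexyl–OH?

cyclohexyl–OTf

From cyclohexyl–OH the departing group would be OH⁻ (pKₐ(H₂O) ≈ 15.7). Strong base; essentially never leaves without prior activation.
From cyclohexyl–OTf the leaving group is OTf⁻ (pKₐ(CF₃SO₃H (triflic acid)) ≈ -14). Charge spread over three oxygens and a CF₃ group; the premier leaving group in synthesis.
(In practice cyclohexyl–OTf is made from cyclohexyl–OH by treatment with Tf₂O / 2,6-lutidine, converting the hydroxyl into a triflate.)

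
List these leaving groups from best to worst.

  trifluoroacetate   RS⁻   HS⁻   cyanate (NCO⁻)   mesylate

mesylate > trifluoroacetate > cyanate (NCO⁻) > HS⁻ > RS⁻

Leaving-group ability tracks the stability of the departed species; conjugate-acid pKₐ is the usual yardstick (lower pKₐ → better LG).
mesylate: pKₐ(CH₃SO₃H (MsOH)) ≈ -1.9
trifluoroacetate: pKₐ(CF₃COOH) ≈ 0.2
cyanate (NCO⁻): pKₐ(HOCN) ≈ 3.5
HS⁻: pKₐ(H₂S) ≈ 7
RS⁻: pKₐ(RSH (a thiol)) ≈ 10.5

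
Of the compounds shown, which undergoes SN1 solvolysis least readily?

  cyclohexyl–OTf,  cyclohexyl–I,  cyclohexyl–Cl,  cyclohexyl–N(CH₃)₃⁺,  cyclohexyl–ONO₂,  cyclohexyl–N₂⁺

cyclohexyl–N(CH₃)₃⁺

Same R in every case — rank the leaving groups.
The more stable X⁻ (or X) is on its own — i.e. the weaker a base it is — the better a leaving group it makes.
cyclohexyl–N₂⁺ loses N₂: no meaningful conjugate acid; N₂ departs as an exceptionally stable neutral molecule
cyclohexyl–OTf loses OTf⁻: pKₐ(CF₃SO₃H (triflic acid)) ≈ -14
cyclohexyl–I loses I⁻: pKₐ(HI) ≈ -10
cyclohexyl–Cl loses Cl⁻: pKₐ(HCl) ≈ -7
cyclohexyl–ONO₂ loses NO₃⁻: pKₐ(HNO₃) ≈ -1.3
cyclohexyl–N(CH₃)₃⁺ loses NR'₃: pKₐ(R'₃NH⁺) ≈ 10.7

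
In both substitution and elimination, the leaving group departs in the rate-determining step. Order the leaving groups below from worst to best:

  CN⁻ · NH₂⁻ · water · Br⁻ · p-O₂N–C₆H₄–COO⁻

NH₂⁻ < CN⁻ < p-O₂N–C₆H₄–COO⁻ < water < Br⁻

Br⁻: pKₐ(HBr) ≈ -9
water: pKₐ(H₃O⁺) ≈ -1.7
p-O₂N–C₆H₄–COO⁻: pKₐ(p-nitrobenzoic acid) ≈ 3.4
CN⁻: pKₐ(HCN) ≈ 9.2
NH₂⁻: pKₐ(NH₃) ≈ 38
Reversing gives the worst-to-best order requested.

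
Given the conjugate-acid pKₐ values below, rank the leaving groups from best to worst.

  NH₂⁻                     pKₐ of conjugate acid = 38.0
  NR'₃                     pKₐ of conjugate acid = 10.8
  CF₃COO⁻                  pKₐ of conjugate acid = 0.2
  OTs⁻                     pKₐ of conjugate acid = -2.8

OTs⁻ > CF₃COO⁻ > NR'₃ > NH₂⁻

Lower conjugate-acid pKₐ ⇒ weaker base ⇒ better leaving group.
Sorting by the given values: OTs⁻ (-2.8), CF₃COO⁻ (0.2), NR'₃ (10.8), NH₂⁻ (38.0).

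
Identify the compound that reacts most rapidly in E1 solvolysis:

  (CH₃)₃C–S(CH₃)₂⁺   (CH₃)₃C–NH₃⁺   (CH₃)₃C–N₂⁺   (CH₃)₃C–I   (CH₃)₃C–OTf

The skeletons are identical, so relative rate is governed entirely by leaving-group ability.
The more stable X⁻ (or X) is on its own — i.e. the weaker a base it is — the better a leaving group it makes.
(CH₃)₃C–N₂⁺ loses N₂: no meaningful conjugate acid; N₂ departs as an exceptionally stable neutral molecule
(CH₃)₃C–OTf loses OTf⁻: pKₐ(CF₃SO₃H (triflic acid)) ≈ -14
(CH₃)₃C–I loses I⁻: pKₐ(HI) ≈ -10
(CH₃)₃C–S(CH₃)₂⁺ loses SR'₂: pKₐ(R'₂SH⁺) ≈ -7
(CH₃)₃C–NH₃⁺ loses NH₃: pKₐ(NH₄⁺) ≈ 9.2

(CH₃)₃C–N₂⁺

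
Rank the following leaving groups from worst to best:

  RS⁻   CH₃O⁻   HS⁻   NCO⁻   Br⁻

Br⁻: pKₐ(HBr) ≈ -9
NCO⁻: pKₐ(HOCN) ≈ 3.5
HS⁻: pKₐ(H₂S) ≈ 7
RS⁻: pKₐ(RSH (a thiol)) ≈ 10.5
CH₃O⁻: pKₐ(CH₃OH) ≈ 15.5
The question asks for worst first, so the sequence is read in increasing leaving-group ability.

CH₃O⁻ < RS⁻ < HS⁻ < NCO⁻ < Br⁻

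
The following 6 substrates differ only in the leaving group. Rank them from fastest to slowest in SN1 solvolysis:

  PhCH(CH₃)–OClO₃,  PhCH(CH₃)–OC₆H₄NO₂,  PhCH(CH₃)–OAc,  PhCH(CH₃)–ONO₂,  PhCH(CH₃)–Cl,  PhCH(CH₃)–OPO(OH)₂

The skeletons are identical, so relative rate is governed entirely by leaving-group ability.
Rank by basicity of the departing species: weakest base leaves most easily.
PhCH(CH₃)–OClO₃ loses ClO₄⁻: pKₐ(HClO₄) ≈ -10
PhCH(CH₃)–Cl loses Cl⁻: pKₐ(HCl) ≈ -7
PhCH(CH₃)–ONO₂ loses NO₃⁻: pKₐ(HNO₃) ≈ -1.3
PhCH(CH₃)–OPO(OH)₂ loses H₂PO₄⁻: pKₐ(H₃PO₄) ≈ 2.1
PhCH(CH₃)–OAc loses AcO⁻: pKₐ(CH₃COOH) ≈ 4.8
PhCH(CH₃)–OC₆H₄NO₂ loses p-O₂N–C₆H₄–O⁻: pKₐ(p-nitrophenol) ≈ 7.2

PhCH(CH₃)–OClO₃ > PhCH(CH₃)–Cl > PhCH(CH₃)–ONO₂ > PhCH(CH₃)–OPO(OH)₂ > PhCH(CH₃)–OAc > PhCH(CH₃)–OC₆H₄NO₂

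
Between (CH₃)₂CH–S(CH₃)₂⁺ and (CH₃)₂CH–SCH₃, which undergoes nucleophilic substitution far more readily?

From (CH₃)₂CH–SCH₃ the departing group would be RS⁻ (pKₐ(RSH (a thiol)) ≈ 10.5). Moderately basic; rarely leaves without activation.
From (CH₃)₂CH–S(CH₃)₂⁺ the leaving group is SR'₂ (pKₐ(R'₂SH⁺) ≈ -7). Neutral; leaves from a sulfonium salt (R–SR'₂⁺).
(In practice (CH₃)₂CH–S(CH₃)₂⁺ is made from (CH₃)₂CH–SCH₃ by S-methylation with CH₃I, allowing neutral dimethyl sulfide, rather than methanethiolate, to depart.)

(CH₃)₂CH–S(CH₃)₂⁺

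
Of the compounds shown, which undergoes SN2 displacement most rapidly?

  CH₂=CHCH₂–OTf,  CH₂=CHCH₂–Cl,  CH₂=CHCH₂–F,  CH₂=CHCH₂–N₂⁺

With the same alkyl group throughout, only the leaving group differentiates the rates.
Leaving-group ability tracks the stability of the departed species; conjugate-acid pKₐ is the usual yardstick (lower pKₐ → better LG).
CH₂=CHCH₂–N₂⁺ loses N₂: no meaningful conjugate acid; N₂ departs as an exceptionally stable neutral molecule
CH₂=CHCH₂–OTf loses OTf⁻: pKₐ(CF₃SO₃H (triflic acid)) ≈ -14
CH₂=CHCH₂–Cl loses Cl⁻: pKₐ(HCl) ≈ -7
CH₂=CHCH₂–F loses F⁻: pKₐ(HF) ≈ 3.2

CH₂=CHCH₂–N₂⁺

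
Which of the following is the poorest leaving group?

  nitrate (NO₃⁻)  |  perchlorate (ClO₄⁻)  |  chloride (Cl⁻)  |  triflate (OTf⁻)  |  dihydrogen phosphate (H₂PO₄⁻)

dihydrogen phosphate (H₂PO₄⁻)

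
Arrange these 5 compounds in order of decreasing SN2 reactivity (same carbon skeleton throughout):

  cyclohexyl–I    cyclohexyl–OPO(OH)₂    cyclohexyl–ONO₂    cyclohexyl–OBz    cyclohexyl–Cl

cyclohexyl–I > cyclohexyl–Cl > cyclohexyl–ONO₂ > cyclohexyl–OPO(OH)₂ > cyclohexyl–OBz

The skeletons are identical, so relative rate is governed entirely by leaving-group ability.
Rank by basicity of the departing species: weakest base leaves most easily.
cyclohexyl–I loses I⁻: pKₐ(HI) ≈ -10
cyclohexyl–Cl loses Cl⁻: pKₐ(HCl) ≈ -7
cyclohexyl–ONO₂ loses NO₃⁻: pKₐ(HNO₃) ≈ -1.3
cyclohexyl–OPO(OH)₂ loses H₂PO₄⁻: pKₐ(H₃PO₄) ≈ 2.1
cyclohexyl–OBz loses PhCOO⁻: pKₐ(C₆H₅COOH) ≈ 4.2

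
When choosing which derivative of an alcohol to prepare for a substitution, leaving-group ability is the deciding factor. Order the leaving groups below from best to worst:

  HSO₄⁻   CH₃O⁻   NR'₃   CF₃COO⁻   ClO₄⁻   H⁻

ClO₄⁻ > HSO₄⁻ > CF₃COO⁻ > NR'₃ > CH₃O⁻ > H⁻

Rank by basicity of the departing species: weakest base leaves most easily.
ClO₄⁻: pKₐ(HClO₄) ≈ -10
HSO₄⁻: pKₐ(H₂SO₄) ≈ -3
CF₃COO⁻: pKₐ(CF₃COOH) ≈ 0.2
NR'₃: pKₐ(R'₃NH⁺) ≈ 10.7
CH₃O⁻: pKₐ(CH₃OH) ≈ 15.5
H⁻: pKₐ(H₂) ≈ 36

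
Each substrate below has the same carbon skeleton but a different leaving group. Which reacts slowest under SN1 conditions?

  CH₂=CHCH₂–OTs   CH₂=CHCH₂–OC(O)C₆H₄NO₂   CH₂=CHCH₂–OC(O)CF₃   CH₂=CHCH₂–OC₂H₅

Identical carbon frameworks mean the comparison reduces to leaving-group quality.
A good leaving group is a weak base: the lower the pKₐ of its conjugate acid, the more readily it departs.
CH₂=CHCH₂–OTs loses OTs⁻: pKₐ(p-CH₃C₆H₄SO₃H (TsOH)) ≈ -2.8
CH₂=CHCH₂–OC(O)CF₃ loses CF₃COO⁻: pKₐ(CF₃COOH) ≈ 0.2
CH₂=CHCH₂–OC(O)C₆H₄NO₂ loses p-O₂N–C₆H₄–COO⁻: pKₐ(p-nitrobenzoic acid) ≈ 3.4
CH₂=CHCH₂–OC₂H₅ loses CH₃CH₂O⁻: pKₐ(CH₃CH₂OH) ≈ 16

CH₂=CHCH₂–OC₂H₅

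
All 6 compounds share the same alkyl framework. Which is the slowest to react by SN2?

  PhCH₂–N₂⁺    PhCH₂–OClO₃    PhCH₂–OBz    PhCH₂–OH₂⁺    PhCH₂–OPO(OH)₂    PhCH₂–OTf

Identical carbon frameworks mean the comparison reduces to leaving-group quality.
A good leaving group is a weak base: the lower the pKₐ of its conjugate acid, the more readily it departs.
PhCH₂–N₂⁺ loses N₂: no meaningful conjugate acid; N₂ departs as an exceptionally stable neutral molecule
PhCH₂–OTf loses OTf⁻: pKₐ(CF₃SO₃H (triflic acid)) ≈ -14
PhCH₂–OClO₃ loses ClO₄⁻: pKₐ(HClO₄) ≈ -10
PhCH₂–OH₂⁺ loses H₂O: pKₐ(H₃O⁺) ≈ -1.7
PhCH₂–OPO(OH)₂ loses H₂PO₄⁻: pKₐ(H₃PO₄) ≈ 2.1
PhCH₂–OBz loses PhCOO⁻: pKₐ(C₆H₅COOH) ≈ 4.2

PhCH₂–OBz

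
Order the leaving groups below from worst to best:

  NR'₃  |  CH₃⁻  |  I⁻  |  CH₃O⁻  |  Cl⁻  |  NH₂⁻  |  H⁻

CH₃⁻ < NH₂⁻ < H⁻ < CH₃O⁻ < NR'₃ < Cl⁻ < I⁻

I⁻: pKₐ(HI) ≈ -10 — large, highly polarisable; very weak base
Cl⁻: pKₐ(HCl) ≈ -7 — moderately weak base
NR'₃: pKₐ(R'₃NH⁺) ≈ 10.7 — neutral but still a fairly strong base; Hofmann-elimination LG
CH₃O⁻: pKₐ(CH₃OH) ≈ 15.5
H⁻: pKₐ(H₂) ≈ 36 — extremely strong base; leaves only in special hydride-transfer contexts
NH₂⁻: pKₐ(NH₃) ≈ 38 — extremely strong base; never a leaving group
CH₃⁻: pKₐ(CH₄) ≈ 48 — unstabilised carbanion; the worst conceivable leaving group
Reversing gives the worst-to-best order requested.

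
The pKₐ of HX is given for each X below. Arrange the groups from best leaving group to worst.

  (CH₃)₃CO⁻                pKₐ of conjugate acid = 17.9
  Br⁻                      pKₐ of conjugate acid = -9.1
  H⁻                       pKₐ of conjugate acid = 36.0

Br⁻ > (CH₃)₃CO⁻ > H⁻

Lower conjugate-acid pKₐ ⇒ weaker base ⇒ better leaving group.
Sorting by the given values: Br⁻ (-9.1), (CH₃)₃CO⁻ (17.9), H⁻ (36.0).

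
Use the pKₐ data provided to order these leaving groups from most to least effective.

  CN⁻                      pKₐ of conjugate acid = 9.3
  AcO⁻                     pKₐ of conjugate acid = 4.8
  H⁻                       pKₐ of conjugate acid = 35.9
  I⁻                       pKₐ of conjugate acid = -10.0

I⁻ > AcO⁻ > CN⁻ > H⁻

Lower conjugate-acid pKₐ ⇒ weaker base ⇒ better leaving group.
Sorting by the given values: I⁻ (-10.0), AcO⁻ (4.8), CN⁻ (9.3), H⁻ (35.9).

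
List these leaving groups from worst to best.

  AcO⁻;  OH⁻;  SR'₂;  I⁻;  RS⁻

The more stable X⁻ (or X) is on its own — i.e. the weaker a base it is — the better a leaving group it makes.
I⁻: pKₐ(HI) ≈ -10
SR'₂: pKₐ(R'₂SH⁺) ≈ -7
AcO⁻: pKₐ(CH₃COOH) ≈ 4.8
RS⁻: pKₐ(RSH (a thiol)) ≈ 10.5
OH⁻: pKₐ(H₂O) ≈ 15.7
The question asks for worst first, so the sequence is read in increasing leaving-group ability.

OH⁻ < RS⁻ < AcO⁻ < SR'₂ < I⁻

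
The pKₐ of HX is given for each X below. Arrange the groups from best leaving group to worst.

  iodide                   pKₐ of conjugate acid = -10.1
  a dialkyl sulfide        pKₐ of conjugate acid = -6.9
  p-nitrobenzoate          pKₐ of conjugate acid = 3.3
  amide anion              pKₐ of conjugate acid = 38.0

Lower conjugate-acid pKₐ ⇒ weaker base ⇒ better leaving group.
Sorting by the given values: iodide (-10.1), a dialkyl sulfide (-6.9), p-nitrobenzoate (3.3), amide anion (38.0).

iodide > a dialkyl sulfide > p-nitrobenzoate > amide anion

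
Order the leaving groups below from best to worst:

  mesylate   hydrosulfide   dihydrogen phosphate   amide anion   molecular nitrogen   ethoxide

molecular nitrogen > mesylate > dihydrogen phosphate > hydrosulfide > ethoxide > amide anion

molecular nitrogen: no meaningful conjugate acid; N₂ departs as an exceptionally stable neutral molecule
mesylate: pKₐ(CH₃SO₃H (MsOH)) ≈ -1.9 — resonance-delocalised alkanesulfonate
dihydrogen phosphate: pKₐ(H₃PO₄) ≈ 2.1 — moderate base; biological leaving group after further activation
hydrosulfide: pKₐ(H₂S) ≈ 7 — larger and more polarisable than the oxygen analogue
ethoxide: pKₐ(CH₃CH₂OH) ≈ 16 — strong base; alkoxides do not leave unassisted
amide anion: pKₐ(NH₃) ≈ 38 — extremely strong base; never a leaving group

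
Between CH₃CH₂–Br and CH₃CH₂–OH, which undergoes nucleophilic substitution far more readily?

From CH₃CH₂–OH the departing group would be OH⁻ (pKₐ(H₂O) ≈ 15.7). Strong base; essentially never leaves without prior activation.
From CH₃CH₂–Br the leaving group is Br⁻ (pKₐ(HBr) ≈ -9). Weak base; good leaving group.
(In practice CH₃CH₂–Br is made from CH₃CH₂–OH by treatment with PBr₃, replacing the hydroxyl with bromide.)

CH₃CH₂–Br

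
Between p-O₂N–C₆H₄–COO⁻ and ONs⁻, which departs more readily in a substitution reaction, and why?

ONs⁻ is the better leaving group.
pKₐ(p-O₂NC₆H₄SO₃H) ≈ -3.5 versus pKₐ(p-nitrobenzoic acid) ≈ 3.4: ONs⁻ is the much weaker base.
P-nitro group further stabilises the sulfonate.

ONs⁻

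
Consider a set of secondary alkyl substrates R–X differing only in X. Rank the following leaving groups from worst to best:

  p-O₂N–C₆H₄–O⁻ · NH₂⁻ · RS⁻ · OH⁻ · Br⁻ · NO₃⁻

NH₂⁻ < OH⁻ < RS⁻ < p-O₂N–C₆H₄–O⁻ < NO₃⁻ < Br⁻

Br⁻: pKₐ(HBr) ≈ -9 — weak base; good leaving group
NO₃⁻: pKₐ(HNO₃) ≈ -1.3
p-O₂N–C₆H₄–O⁻: pKₐ(p-nitrophenol) ≈ 7.2
RS⁻: pKₐ(RSH (a thiol)) ≈ 10.5 — moderately basic; rarely leaves without activation
OH⁻: pKₐ(H₂O) ≈ 15.7 — strong base; essentially never leaves without prior activation
NH₂⁻: pKₐ(NH₃) ≈ 38 — extremely strong base; never a leaving group
Reversing gives the worst-to-best order requested.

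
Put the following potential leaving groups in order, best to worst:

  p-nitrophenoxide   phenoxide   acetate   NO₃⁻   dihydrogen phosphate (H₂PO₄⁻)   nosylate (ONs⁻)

The more stable X⁻ (or X) is on its own — i.e. the weaker a base it is — the better a leaving group it makes.
nosylate (ONs⁻): pKₐ(p-O₂NC₆H₄SO₃H) ≈ -3.5
NO₃⁻: pKₐ(HNO₃) ≈ -1.3 — resonance-delocalised over three oxygens
dihydrogen phosphate (H₂PO₄⁻): pKₐ(H₃PO₄) ≈ 2.1 — moderate base; biological leaving group after further activation
acetate: pKₐ(CH₃COOH) ≈ 4.8 — resonance-stabilised but still a weak base
p-nitrophenoxide: pKₐ(p-nitrophenol) ≈ 7.2
phenoxide: pKₐ(C₆H₅OH (phenol)) ≈ 10

nosylate (ONs⁻) > NO₃⁻ > dihydrogen phosphate (H₂PO₄⁻) > acetate > p-nitrophenoxide > phenoxide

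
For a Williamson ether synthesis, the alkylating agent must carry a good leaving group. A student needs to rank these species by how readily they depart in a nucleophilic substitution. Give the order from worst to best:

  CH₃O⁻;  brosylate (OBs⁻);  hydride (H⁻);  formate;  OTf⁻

Leaving-group ability tracks the stability of the departed species; conjugate-acid pKₐ is the usual yardstick (lower pKₐ → better LG).
OTf⁻: pKₐ(CF₃SO₃H (triflic acid)) ≈ -14
brosylate (OBs⁻): pKₐ(p-BrC₆H₄SO₃H) ≈ -2.8
formate: pKₐ(HCOOH) ≈ 3.8
CH₃O⁻: pKₐ(CH₃OH) ≈ 15.5
hydride (H⁻): pKₐ(H₂) ≈ 36
Reversing gives the worst-to-best order requested.

hydride (H⁻) < CH₃O⁻ < formate < brosylate (OBs⁻) < OTf⁻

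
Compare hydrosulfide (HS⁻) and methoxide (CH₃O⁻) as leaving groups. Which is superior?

hydrosulfide (HS⁻)

hydrosulfide (HS⁻) is the better leaving group.
pKₐ(H₂S) ≈ 7 versus pKₐ(CH₃OH) ≈ 15.5: hydrosulfide (HS⁻) is the much weaker base.
Larger and more polarisable than the oxygen analogue.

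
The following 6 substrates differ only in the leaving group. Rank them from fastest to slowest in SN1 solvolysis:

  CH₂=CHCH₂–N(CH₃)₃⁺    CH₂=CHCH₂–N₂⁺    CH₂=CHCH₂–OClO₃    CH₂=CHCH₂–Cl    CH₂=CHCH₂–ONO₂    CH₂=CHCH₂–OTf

Identical carbon frameworks mean the comparison reduces to leaving-group quality.
Leaving-group ability tracks the stability of the departed species; conjugate-acid pKₐ is the usual yardstick (lower pKₐ → better LG).
CH₂=CHCH₂–N₂⁺ loses N₂: no meaningful conjugate acid; N₂ departs as an exceptionally stable neutral molecule
CH₂=CHCH₂–OTf loses OTf⁻: pKₐ(CF₃SO₃H (triflic acid)) ≈ -14
CH₂=CHCH₂–OClO₃ loses ClO₄⁻: pKₐ(HClO₄) ≈ -10
CH₂=CHCH₂–Cl loses Cl⁻: pKₐ(HCl) ≈ -7
CH₂=CHCH₂–ONO₂ loses NO₃⁻: pKₐ(HNO₃) ≈ -1.3
CH₂=CHCH₂–N(CH₃)₃⁺ loses NR'₃: pKₐ(R'₃NH⁺) ≈ 10.7

CH₂=CHCH₂–N₂⁺ > CH₂=CHCH₂–OTf > CH₂=CHCH₂–OClO₃ > CH₂=CHCH₂–Cl > CH₂=CHCH₂–ONO₂ > CH₂=CHCH₂–N(CH₃)₃⁺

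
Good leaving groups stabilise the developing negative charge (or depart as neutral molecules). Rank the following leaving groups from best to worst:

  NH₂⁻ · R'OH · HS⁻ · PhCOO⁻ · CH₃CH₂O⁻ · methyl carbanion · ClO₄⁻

ClO₄⁻ > R'OH > PhCOO⁻ > HS⁻ > CH₃CH₂O⁻ > NH₂⁻ > methyl carbanion

ClO₄⁻: pKₐ(HClO₄) ≈ -10 — extremely weak base; rarely used for safety reasons
R'OH: pKₐ(R'OH₂⁺) ≈ -2.4
PhCOO⁻: pKₐ(C₆H₅COOH) ≈ 4.2 — aryl carboxylate
HS⁻: pKₐ(H₂S) ≈ 7 — larger and more polarisable than the oxygen analogue
CH₃CH₂O⁻: pKₐ(CH₃CH₂OH) ≈ 16 — strong base; alkoxides do not leave unassisted
NH₂⁻: pKₐ(NH₃) ≈ 38 — extremely strong base; never a leaving group
methyl carbanion: pKₐ(CH₄) ≈ 48 — unstabilised carbanion; the worst conceivable leaving group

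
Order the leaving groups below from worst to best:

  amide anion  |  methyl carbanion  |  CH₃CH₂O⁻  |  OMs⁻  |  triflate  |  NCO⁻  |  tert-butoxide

methyl carbanion < amide anion < tert-butoxide < CH₃CH₂O⁻ < NCO⁻ < OMs⁻ < triflate

A good leaving group is a weak base: the lower the pKₐ of its conjugate acid, the more readily it departs.
triflate: pKₐ(CF₃SO₃H (triflic acid)) ≈ -14
OMs⁻: pKₐ(CH₃SO₃H (MsOH)) ≈ -1.9
NCO⁻: pKₐ(HOCN) ≈ 3.5
CH₃CH₂O⁻: pKₐ(CH₃CH₂OH) ≈ 16
tert-butoxide: pKₐ(t-BuOH) ≈ 18
amide anion: pKₐ(NH₃) ≈ 38
methyl carbanion: pKₐ(CH₄) ≈ 48
The question asks for worst first, so the sequence is read in increasing leaving-group ability.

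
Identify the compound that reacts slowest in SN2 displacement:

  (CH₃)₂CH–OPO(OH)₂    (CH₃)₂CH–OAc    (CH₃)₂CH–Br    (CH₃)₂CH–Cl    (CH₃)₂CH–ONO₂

(CH₃)₂CH–OAc

With the same alkyl group throughout, only the leaving group differentiates the rates.
A good leaving group is a weak base: the lower the pKₐ of its conjugate acid, the more readily it departs.
(CH₃)₂CH–Br loses Br⁻: pKₐ(HBr) ≈ -9
(CH₃)₂CH–Cl loses Cl⁻: pKₐ(HCl) ≈ -7
(CH₃)₂CH–ONO₂ loses NO₃⁻: pKₐ(HNO₃) ≈ -1.3
(CH₃)₂CH–OPO(OH)₂ loses H₂PO₄⁻: pKₐ(H₃PO₄) ≈ 2.1
(CH₃)₂CH–OAc loses AcO⁻: pKₐ(CH₃COOH) ≈ 4.8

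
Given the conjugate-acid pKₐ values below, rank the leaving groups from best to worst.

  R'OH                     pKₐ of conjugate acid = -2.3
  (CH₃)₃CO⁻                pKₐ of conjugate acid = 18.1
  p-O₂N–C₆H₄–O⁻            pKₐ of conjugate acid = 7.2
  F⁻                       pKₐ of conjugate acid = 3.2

Lower conjugate-acid pKₐ ⇒ weaker base ⇒ better leaving group.
Sorting by the given values: R'OH (-2.3), F⁻ (3.2), p-O₂N–C₆H₄–O⁻ (7.2), (CH₃)₃CO⁻ (18.1).

R'OH > F⁻ > p-O₂N–C₆H₄–O⁻ > (CH₃)₃CO⁻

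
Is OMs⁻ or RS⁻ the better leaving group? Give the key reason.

OMs⁻

OMs⁻ is the better leaving group.
pKₐ(CH₃SO₃H (MsOH)) ≈ -1.9 versus pKₐ(RSH (a thiol)) ≈ 10.5: OMs⁻ is the much weaker base.
Resonance-delocalised alkanesulfonate.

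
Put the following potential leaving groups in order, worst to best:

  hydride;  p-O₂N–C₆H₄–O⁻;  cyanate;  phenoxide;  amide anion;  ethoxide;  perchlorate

amide anion < hydride < ethoxide < phenoxide < p-O₂N–C₆H₄–O⁻ < cyanate < perchlorate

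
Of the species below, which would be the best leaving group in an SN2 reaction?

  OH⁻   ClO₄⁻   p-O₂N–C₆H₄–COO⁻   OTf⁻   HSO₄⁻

OTf⁻

The more stable X⁻ (or X) is on its own — i.e. the weaker a base it is — the better a leaving group it makes.
OTf⁻: pKₐ(CF₃SO₃H (triflic acid)) ≈ -14
ClO₄⁻: pKₐ(HClO₄) ≈ -10
HSO₄⁻: pKₐ(H₂SO₄) ≈ -3
p-O₂N–C₆H₄–COO⁻: pKₐ(p-nitrobenzoic acid) ≈ 3.4
OH⁻: pKₐ(H₂O) ≈ 15.7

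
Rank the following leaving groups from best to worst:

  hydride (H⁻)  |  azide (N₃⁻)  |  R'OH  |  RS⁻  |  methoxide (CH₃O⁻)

R'OH > azide (N₃⁻) > RS⁻ > methoxide (CH₃O⁻) > hydride (H⁻)

R'OH: pKₐ(R'OH₂⁺) ≈ -2.4
azide (N₃⁻): pKₐ(HN₃) ≈ 4.7
RS⁻: pKₐ(RSH (a thiol)) ≈ 10.5
methoxide (CH₃O⁻): pKₐ(CH₃OH) ≈ 15.5
hydride (H⁻): pKₐ(H₂) ≈ 36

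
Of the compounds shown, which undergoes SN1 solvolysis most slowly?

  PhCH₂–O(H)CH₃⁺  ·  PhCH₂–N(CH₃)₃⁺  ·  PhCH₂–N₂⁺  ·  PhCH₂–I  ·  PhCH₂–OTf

Same R in every case — rank the leaving groups.
Rank by basicity of the departing species: weakest base leaves most easily.
PhCH₂–N₂⁺ loses N₂: no meaningful conjugate acid; N₂ departs as an exceptionally stable neutral molecule
PhCH₂–OTf loses OTf⁻: pKₐ(CF₃SO₃H (triflic acid)) ≈ -14
PhCH₂–I loses I⁻: pKₐ(HI) ≈ -10
PhCH₂–O(H)CH₃⁺ loses R'OH: pKₐ(R'OH₂⁺) ≈ -2.4
PhCH₂–N(CH₃)₃⁺ loses NR'₃: pKₐ(R'₃NH⁺) ≈ 10.7

PhCH₂–N(CH₃)₃⁺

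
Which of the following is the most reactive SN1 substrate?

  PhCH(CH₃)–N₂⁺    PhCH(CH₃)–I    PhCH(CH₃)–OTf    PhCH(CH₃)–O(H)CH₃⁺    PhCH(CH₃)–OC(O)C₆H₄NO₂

PhCH(CH₃)–N₂⁺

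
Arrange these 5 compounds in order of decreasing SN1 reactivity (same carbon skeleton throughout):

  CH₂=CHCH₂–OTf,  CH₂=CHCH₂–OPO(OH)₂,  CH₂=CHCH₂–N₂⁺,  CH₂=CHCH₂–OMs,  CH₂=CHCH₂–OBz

CH₂=CHCH₂–N₂⁺ > CH₂=CHCH₂–OTf > CH₂=CHCH₂–OMs > CH₂=CHCH₂–OPO(OH)₂ > CH₂=CHCH₂–OBz

The skeletons are identical, so relative rate is governed entirely by leaving-group ability.
Leaving-group ability tracks the stability of the departed species; conjugate-acid pKₐ is the usual yardstick (lower pKₐ → better LG).
CH₂=CHCH₂–N₂⁺ loses N₂: no meaningful conjugate acid; N₂ departs as an exceptionally stable neutral molecule
CH₂=CHCH₂–OTf loses OTf⁻: pKₐ(CF₃SO₃H (triflic acid)) ≈ -14
CH₂=CHCH₂–OMs loses OMs⁻: pKₐ(CH₃SO₃H (MsOH)) ≈ -1.9
CH₂=CHCH₂–OPO(OH)₂ loses H₂PO₄⁻: pKₐ(H₃PO₄) ≈ 2.1
CH₂=CHCH₂–OBz loses PhCOO⁻: pKₐ(C₆H₅COOH) ≈ 4.2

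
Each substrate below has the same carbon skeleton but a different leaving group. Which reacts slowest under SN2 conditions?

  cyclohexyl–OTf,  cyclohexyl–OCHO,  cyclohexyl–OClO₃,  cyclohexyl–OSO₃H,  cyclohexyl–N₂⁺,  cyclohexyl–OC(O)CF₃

The skeletons are identical, so relative rate is governed entirely by leaving-group ability.
A good leaving group is a weak base: the lower the pKₐ of its conjugate acid, the more readily it departs.
cyclohexyl–N₂⁺ loses N₂: no meaningful conjugate acid; N₂ departs as an exceptionally stable neutral molecule
cyclohexyl–OTf loses OTf⁻: pKₐ(CF₃SO₃H (triflic acid)) ≈ -14
cyclohexyl–OClO₃ loses ClO₄⁻: pKₐ(HClO₄) ≈ -10
cyclohexyl–OSO₃H loses HSO₄⁻: pKₐ(H₂SO₄) ≈ -3
cyclohexyl–OC(O)CF₃ loses CF₃COO⁻: pKₐ(CF₃COOH) ≈ 0.2
cyclohexyl–OCHO loses HCOO⁻: pKₐ(HCOOH) ≈ 3.8

cyclohexyl–OCHO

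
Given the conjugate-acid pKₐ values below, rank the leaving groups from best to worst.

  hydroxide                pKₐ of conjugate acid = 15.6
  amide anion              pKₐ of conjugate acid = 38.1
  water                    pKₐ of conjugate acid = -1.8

water > hydroxide > amide anion

Lower conjugate-acid pKₐ ⇒ weaker base ⇒ better leaving group.
Sorting by the given values: water (-1.8), hydroxide (15.6), amide anion (38.1).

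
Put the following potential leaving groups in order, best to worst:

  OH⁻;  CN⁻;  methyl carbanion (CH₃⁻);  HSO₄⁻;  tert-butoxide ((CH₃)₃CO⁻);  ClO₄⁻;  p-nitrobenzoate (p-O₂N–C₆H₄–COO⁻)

ClO₄⁻: pKₐ(HClO₄) ≈ -10
HSO₄⁻: pKₐ(H₂SO₄) ≈ -3 — conjugate base of a strong mineral acid
p-nitrobenzoate (p-O₂N–C₆H₄–COO⁻): pKₐ(p-nitrobenzoic acid) ≈ 3.4 — electron-withdrawing nitro group stabilises the carboxylate
CN⁻: pKₐ(HCN) ≈ 9.2
OH⁻: pKₐ(H₂O) ≈ 15.7 — strong base; essentially never leaves without prior activation
tert-butoxide ((CH₃)₃CO⁻): pKₐ(t-BuOH) ≈ 18
methyl carbanion (CH₃⁻): pKₐ(CH₄) ≈ 48

ClO₄⁻ > HSO₄⁻ > p-nitrobenzoate (p-O₂N–C₆H₄–COO⁻) > CN⁻ > OH⁻ > tert-butoxide ((CH₃)₃CO⁻) > methyl carbanion (CH₃⁻)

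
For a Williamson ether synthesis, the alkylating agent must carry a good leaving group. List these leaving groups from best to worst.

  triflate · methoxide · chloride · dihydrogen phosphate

triflate: pKₐ(CF₃SO₃H (triflic acid)) ≈ -14
chloride: pKₐ(HCl) ≈ -7 — moderately weak base
dihydrogen phosphate: pKₐ(H₃PO₄) ≈ 2.1 — moderate base; biological leaving group after further activation
methoxide: pKₐ(CH₃OH) ≈ 15.5

triflate > chloride > dihydrogen phosphate > methoxide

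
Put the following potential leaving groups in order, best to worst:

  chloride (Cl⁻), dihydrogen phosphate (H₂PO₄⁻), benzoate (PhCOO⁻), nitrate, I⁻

I⁻ > chloride (Cl⁻) > nitrate > dihydrogen phosphate (H₂PO₄⁻) > benzoate (PhCOO⁻)

I⁻: pKₐ(HI) ≈ -10
chloride (Cl⁻): pKₐ(HCl) ≈ -7
nitrate: pKₐ(HNO₃) ≈ -1.3
dihydrogen phosphate (H₂PO₄⁻): pKₐ(H₃PO₄) ≈ 2.1
benzoate (PhCOO⁻): pKₐ(C₆H₅COOH) ≈ 4.2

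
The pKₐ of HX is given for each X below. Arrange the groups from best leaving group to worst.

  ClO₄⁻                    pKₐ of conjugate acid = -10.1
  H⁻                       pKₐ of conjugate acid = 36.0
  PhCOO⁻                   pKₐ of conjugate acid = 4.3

ClO₄⁻ > PhCOO⁻ > H⁻

Lower conjugate-acid pKₐ ⇒ weaker base ⇒ better leaving group.
Sorting by the given values: ClO₄⁻ (-10.1), PhCOO⁻ (4.3), H⁻ (36.0).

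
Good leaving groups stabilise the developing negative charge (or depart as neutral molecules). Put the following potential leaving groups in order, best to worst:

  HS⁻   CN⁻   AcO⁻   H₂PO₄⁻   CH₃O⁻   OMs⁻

A good leaving group is a weak base: the lower the pKₐ of its conjugate acid, the more readily it departs.
OMs⁻: pKₐ(CH₃SO₃H (MsOH)) ≈ -1.9
H₂PO₄⁻: pKₐ(H₃PO₄) ≈ 2.1
AcO⁻: pKₐ(CH₃COOH) ≈ 4.8
HS⁻: pKₐ(H₂S) ≈ 7
CN⁻: pKₐ(HCN) ≈ 9.2
CH₃O⁻: pKₐ(CH₃OH) ≈ 15.5

OMs⁻ > H₂PO₄⁻ > AcO⁻ > HS⁻ > CN⁻ > CH₃O⁻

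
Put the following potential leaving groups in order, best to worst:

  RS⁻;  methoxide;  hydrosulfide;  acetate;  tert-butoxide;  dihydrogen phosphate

dihydrogen phosphate > acetate > hydrosulfide > RS⁻ > methoxide > tert-butoxide

Rank by basicity of the departing species: weakest base leaves most easily.
dihydrogen phosphate: pKₐ(H₃PO₄) ≈ 2.1
acetate: pKₐ(CH₃COOH) ≈ 4.8
hydrosulfide: pKₐ(H₂S) ≈ 7
RS⁻: pKₐ(RSH (a thiol)) ≈ 10.5
methoxide: pKₐ(CH₃OH) ≈ 15.5
tert-butoxide: pKₐ(t-BuOH) ≈ 18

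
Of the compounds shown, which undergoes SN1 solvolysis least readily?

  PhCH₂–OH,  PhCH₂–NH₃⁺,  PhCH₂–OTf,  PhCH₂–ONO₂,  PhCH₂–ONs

With the same alkyl group throughout, only the leaving group differentiates the rates.
The more stable X⁻ (or X) is on its own — i.e. the weaker a base it is — the better a leaving group it makes.
PhCH₂–OTf loses OTf⁻: pKₐ(CF₃SO₃H (triflic acid)) ≈ -14
PhCH₂–ONs loses ONs⁻: pKₐ(p-O₂NC₆H₄SO₃H) ≈ -3.5
PhCH₂–ONO₂ loses NO₃⁻: pKₐ(HNO₃) ≈ -1.3
PhCH₂–NH₃⁺ loses NH₃: pKₐ(NH₄⁺) ≈ 9.2
PhCH₂–OH loses OH⁻: pKₐ(H₂O) ≈ 15.7

PhCH₂–OH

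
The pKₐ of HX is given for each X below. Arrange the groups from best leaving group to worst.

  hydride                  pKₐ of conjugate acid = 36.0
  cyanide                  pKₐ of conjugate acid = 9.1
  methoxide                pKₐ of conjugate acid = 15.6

cyanide > methoxide > hydride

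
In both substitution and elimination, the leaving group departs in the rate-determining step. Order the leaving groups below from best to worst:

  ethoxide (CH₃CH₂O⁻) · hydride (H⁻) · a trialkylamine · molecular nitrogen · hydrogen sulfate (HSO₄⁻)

molecular nitrogen > hydrogen sulfate (HSO₄⁻) > a trialkylamine > ethoxide (CH₃CH₂O⁻) > hydride (H⁻)

The more stable X⁻ (or X) is on its own — i.e. the weaker a base it is — the better a leaving group it makes.
molecular nitrogen: no meaningful conjugate acid; N₂ departs as an exceptionally stable neutral molecule
hydrogen sulfate (HSO₄⁻): pKₐ(H₂SO₄) ≈ -3
a trialkylamine: pKₐ(R'₃NH⁺) ≈ 10.7
ethoxide (CH₃CH₂O⁻): pKₐ(CH₃CH₂OH) ≈ 16
hydride (H⁻): pKₐ(H₂) ≈ 36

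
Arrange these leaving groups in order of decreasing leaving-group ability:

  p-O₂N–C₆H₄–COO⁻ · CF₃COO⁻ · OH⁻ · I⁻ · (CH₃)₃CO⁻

The more stable X⁻ (or X) is on its own — i.e. the weaker a base it is — the better a leaving group it makes.
I⁻: pKₐ(HI) ≈ -10
CF₃COO⁻: pKₐ(CF₃COOH) ≈ 0.2 — strongly electron-withdrawing CF₃ stabilises the carboxylate
p-O₂N–C₆H₄–COO⁻: pKₐ(p-nitrobenzoic acid) ≈ 3.4
OH⁻: pKₐ(H₂O) ≈ 15.7
(CH₃)₃CO⁻: pKₐ(t-BuOH) ≈ 18

I⁻ > CF₃COO⁻ > p-O₂N–C₆H₄–COO⁻ > OH⁻ > (CH₃)₃CO⁻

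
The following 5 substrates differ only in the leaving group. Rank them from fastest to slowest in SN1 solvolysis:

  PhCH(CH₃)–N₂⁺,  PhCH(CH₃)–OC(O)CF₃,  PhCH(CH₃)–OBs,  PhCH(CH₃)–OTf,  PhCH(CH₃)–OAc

Same R in every case — rank the leaving groups.
Rank by basicity of the departing species: weakest base leaves most easily.
PhCH(CH₃)–N₂⁺ loses N₂: no meaningful conjugate acid; N₂ departs as an exceptionally stable neutral molecule
PhCH(CH₃)–OTf loses OTf⁻: pKₐ(CF₃SO₃H (triflic acid)) ≈ -14
PhCH(CH₃)–OBs loses OBs⁻: pKₐ(p-BrC₆H₄SO₃H) ≈ -2.8
PhCH(CH₃)–OC(O)CF₃ loses CF₃COO⁻: pKₐ(CF₃COOH) ≈ 0.2
PhCH(CH₃)–OAc loses AcO⁻: pKₐ(CH₃COOH) ≈ 4.8

PhCH(CH₃)–N₂⁺ > PhCH(CH₃)–OTf > PhCH(CH₃)–OBs > PhCH(CH₃)–OC(O)CF₃ > PhCH(CH₃)–OAc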